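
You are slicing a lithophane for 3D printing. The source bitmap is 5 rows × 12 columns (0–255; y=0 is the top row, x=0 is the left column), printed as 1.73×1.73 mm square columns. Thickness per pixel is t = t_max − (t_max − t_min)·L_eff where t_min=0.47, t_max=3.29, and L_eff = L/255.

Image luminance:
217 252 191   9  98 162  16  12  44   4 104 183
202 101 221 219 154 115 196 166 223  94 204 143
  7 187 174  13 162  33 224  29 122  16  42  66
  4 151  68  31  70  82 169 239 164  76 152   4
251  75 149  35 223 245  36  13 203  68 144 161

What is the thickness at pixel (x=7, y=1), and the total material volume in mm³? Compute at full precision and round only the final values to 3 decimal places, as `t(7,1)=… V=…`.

span = t_max - t_min = 3.29 - 0.47 = 2.820
L(7,1) = 166, L_eff = 166/255 = 0.650980
t(7,1) = 3.29 - 2.820·0.650980 = 1.454
Σt over all 5·12 pixels = 249852/2125 ≈ 117.5774118
V = pitch²·Σt = 1.73²·249852/2125 = 351.897

t(7,1)=1.454 V=351.897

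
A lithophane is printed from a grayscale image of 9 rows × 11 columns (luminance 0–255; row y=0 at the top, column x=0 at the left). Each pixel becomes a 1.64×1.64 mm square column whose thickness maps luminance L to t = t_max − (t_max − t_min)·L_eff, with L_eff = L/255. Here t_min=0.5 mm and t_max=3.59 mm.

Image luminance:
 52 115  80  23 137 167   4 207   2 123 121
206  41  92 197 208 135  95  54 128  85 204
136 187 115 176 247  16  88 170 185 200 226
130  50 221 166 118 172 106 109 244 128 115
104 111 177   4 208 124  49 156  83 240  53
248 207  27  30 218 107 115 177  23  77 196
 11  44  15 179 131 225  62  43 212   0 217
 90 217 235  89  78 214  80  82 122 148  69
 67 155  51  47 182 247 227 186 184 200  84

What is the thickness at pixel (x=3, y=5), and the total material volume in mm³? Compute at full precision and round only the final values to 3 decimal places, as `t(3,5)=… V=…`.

t(3,5)=3.226 V=541.736

span = t_max - t_min = 3.59 - 0.5 = 3.090
L(3,5) = 30, L_eff = 30/255 = 0.117647
t(3,5) = 3.59 - 3.090·0.117647 = 3.226
Σt over all 9·11 pixels = 1712061/8500 ≈ 201.4189412
V = pitch²·Σt = 1.64²·1712061/8500 = 541.736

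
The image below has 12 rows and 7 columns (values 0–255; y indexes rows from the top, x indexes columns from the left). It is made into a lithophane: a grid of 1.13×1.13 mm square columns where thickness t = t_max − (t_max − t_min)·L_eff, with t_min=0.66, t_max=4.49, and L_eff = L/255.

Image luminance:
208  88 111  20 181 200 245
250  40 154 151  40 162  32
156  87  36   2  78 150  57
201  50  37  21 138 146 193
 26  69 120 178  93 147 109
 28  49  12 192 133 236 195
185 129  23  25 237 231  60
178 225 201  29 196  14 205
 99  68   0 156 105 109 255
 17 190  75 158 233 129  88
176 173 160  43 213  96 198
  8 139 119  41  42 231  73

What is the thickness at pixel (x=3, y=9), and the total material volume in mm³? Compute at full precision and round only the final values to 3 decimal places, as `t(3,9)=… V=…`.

t(3,9)=2.117 V=286.876

span = t_max - t_min = 4.49 - 0.66 = 3.830
L(3,9) = 158, L_eff = 158/255 = 0.619608
t(3,9) = 4.49 - 3.830·0.619608 = 2.117
Σt over all 12·7 pixels = 5728981/25500 ≈ 224.6659216
V = pitch²·Σt = 1.13²·5728981/25500 = 286.876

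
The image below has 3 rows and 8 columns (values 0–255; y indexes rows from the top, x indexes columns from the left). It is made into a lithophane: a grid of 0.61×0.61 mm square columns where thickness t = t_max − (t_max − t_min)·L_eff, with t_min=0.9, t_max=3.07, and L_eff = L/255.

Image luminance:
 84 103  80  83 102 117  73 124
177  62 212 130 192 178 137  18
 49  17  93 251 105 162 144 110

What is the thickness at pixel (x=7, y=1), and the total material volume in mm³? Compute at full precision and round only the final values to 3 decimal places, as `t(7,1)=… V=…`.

t(7,1)=2.917 V=18.541

span = t_max - t_min = 3.07 - 0.9 = 2.170
L(7,1) = 18, L_eff = 18/255 = 0.070588
t(7,1) = 3.07 - 2.170·0.070588 = 2.917
Σt over all 3·8 pixels = 1270589/25500 ≈ 49.8270196
V = pitch²·Σt = 0.61²·1270589/25500 = 18.541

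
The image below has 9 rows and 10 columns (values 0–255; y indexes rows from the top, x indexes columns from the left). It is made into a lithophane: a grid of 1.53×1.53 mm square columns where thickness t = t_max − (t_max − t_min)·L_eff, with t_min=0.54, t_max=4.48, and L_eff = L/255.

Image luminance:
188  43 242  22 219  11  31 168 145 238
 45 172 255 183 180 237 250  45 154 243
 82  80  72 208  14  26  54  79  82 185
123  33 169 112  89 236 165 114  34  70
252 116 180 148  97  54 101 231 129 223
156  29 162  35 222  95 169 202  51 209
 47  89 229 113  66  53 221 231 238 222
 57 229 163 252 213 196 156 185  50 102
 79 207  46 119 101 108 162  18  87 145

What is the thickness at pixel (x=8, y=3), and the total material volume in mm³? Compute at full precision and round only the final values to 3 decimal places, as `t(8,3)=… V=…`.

span = t_max - t_min = 4.48 - 0.54 = 3.940
L(8,3) = 34, L_eff = 34/255 = 0.133333
t(8,3) = 4.48 - 3.940·0.133333 = 3.955
Σt over all 9·10 pixels = 2748629/12750 ≈ 215.5787451
V = pitch²·Σt = 1.53²·2748629/12750 = 504.648

t(8,3)=3.955 V=504.648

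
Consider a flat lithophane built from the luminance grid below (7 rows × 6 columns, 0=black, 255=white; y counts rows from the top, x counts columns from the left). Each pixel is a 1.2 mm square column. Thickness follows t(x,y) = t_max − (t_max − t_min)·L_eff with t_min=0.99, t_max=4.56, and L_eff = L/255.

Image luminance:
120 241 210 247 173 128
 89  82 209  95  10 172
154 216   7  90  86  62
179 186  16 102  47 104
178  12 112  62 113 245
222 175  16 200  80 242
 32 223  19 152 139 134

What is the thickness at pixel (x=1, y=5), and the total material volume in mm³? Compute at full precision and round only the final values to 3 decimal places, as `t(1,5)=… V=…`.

t(1,5)=2.110 V=167.308

span = t_max - t_min = 4.56 - 0.99 = 3.570
L(1,5) = 175, L_eff = 175/255 = 0.686275
t(1,5) = 4.56 - 3.570·0.686275 = 2.110
Σt over all 7·6 pixels = 116.186
V = pitch²·Σt = 1.2²·116.186 = 167.308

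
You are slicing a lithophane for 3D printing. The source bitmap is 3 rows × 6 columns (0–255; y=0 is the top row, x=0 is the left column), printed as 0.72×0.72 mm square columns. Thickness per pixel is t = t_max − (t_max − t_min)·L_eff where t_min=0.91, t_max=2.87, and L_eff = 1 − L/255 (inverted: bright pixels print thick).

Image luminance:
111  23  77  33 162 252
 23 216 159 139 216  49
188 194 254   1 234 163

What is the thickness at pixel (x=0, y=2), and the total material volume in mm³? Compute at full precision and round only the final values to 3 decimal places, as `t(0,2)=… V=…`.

span = t_max - t_min = 2.87 - 0.91 = 1.960
L(0,2) = 188, L_eff = 1 - 188/255 = 0.262745 (inverted)
t(0,2) = 2.87 - 1.960·0.262745 = 2.355
Σt over all 3·6 pixels = 453257/12750 ≈ 35.5495686
V = pitch²·Σt = 0.72²·453257/12750 = 18.429

t(0,2)=2.355 V=18.429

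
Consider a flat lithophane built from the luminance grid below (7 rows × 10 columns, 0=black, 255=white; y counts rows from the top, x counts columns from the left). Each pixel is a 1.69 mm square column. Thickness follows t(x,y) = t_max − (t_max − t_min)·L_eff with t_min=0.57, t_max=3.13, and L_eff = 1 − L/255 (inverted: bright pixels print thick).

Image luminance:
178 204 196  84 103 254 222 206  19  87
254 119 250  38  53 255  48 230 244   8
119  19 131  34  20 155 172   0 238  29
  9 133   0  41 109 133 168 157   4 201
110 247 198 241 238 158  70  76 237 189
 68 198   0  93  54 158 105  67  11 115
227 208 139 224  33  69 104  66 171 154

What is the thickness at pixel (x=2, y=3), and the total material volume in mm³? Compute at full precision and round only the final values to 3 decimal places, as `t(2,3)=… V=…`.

span = t_max - t_min = 3.13 - 0.57 = 2.560
L(2,3) = 0, L_eff = 1 - 0/255 = 1.000000 (inverted)
t(2,3) = 3.13 - 2.560·1.000000 = 0.570
Σt over all 7·10 pixels = 551527/4250 ≈ 129.7710588
V = pitch²·Σt = 1.69²·551527/4250 = 370.639

t(2,3)=0.570 V=370.639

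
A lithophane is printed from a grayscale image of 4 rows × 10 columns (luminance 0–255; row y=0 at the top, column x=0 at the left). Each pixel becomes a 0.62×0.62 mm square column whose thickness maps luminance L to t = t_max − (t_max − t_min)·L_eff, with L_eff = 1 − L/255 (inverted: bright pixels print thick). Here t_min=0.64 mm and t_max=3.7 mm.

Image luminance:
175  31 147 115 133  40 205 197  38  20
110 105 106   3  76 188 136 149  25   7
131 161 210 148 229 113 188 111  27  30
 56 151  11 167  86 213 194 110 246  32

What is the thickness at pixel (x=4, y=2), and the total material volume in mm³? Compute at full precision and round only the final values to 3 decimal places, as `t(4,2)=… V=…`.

t(4,2)=3.388 V=31.152

span = t_max - t_min = 3.7 - 0.64 = 3.060
L(4,2) = 229, L_eff = 1 - 229/255 = 0.101961 (inverted)
t(4,2) = 3.7 - 3.060·0.101961 = 3.388
Σt over all 4·10 pixels = 81.04
V = pitch²·Σt = 0.62²·81.04 = 31.152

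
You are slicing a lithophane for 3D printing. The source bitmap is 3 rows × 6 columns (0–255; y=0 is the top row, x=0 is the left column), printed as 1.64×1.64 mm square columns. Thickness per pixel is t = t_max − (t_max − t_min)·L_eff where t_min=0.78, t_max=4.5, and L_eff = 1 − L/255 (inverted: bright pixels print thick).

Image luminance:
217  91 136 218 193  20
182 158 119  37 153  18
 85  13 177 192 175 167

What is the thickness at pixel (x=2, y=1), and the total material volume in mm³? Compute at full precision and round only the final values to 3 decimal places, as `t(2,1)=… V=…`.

span = t_max - t_min = 4.5 - 0.78 = 3.720
L(2,1) = 119, L_eff = 1 - 119/255 = 0.533333 (inverted)
t(2,1) = 4.5 - 3.720·0.533333 = 2.516
Σt over all 3·6 pixels = 102716/2125 ≈ 48.3369412
V = pitch²·Σt = 1.64²·102716/2125 = 130.007

t(2,1)=2.516 V=130.007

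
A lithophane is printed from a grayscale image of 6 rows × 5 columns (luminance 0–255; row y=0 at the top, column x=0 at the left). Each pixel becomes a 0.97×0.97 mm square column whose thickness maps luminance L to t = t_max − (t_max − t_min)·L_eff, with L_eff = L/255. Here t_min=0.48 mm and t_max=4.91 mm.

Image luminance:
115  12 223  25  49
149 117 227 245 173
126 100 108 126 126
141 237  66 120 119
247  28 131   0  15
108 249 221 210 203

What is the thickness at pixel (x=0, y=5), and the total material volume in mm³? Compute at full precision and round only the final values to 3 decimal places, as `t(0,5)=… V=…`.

span = t_max - t_min = 4.91 - 0.48 = 4.430
L(0,5) = 108, L_eff = 108/255 = 0.423529
t(0,5) = 4.91 - 4.430·0.423529 = 3.034
Σt over all 6·5 pixels = 988531/12750 ≈ 77.5318431
V = pitch²·Σt = 0.97²·988531/12750 = 72.950

t(0,5)=3.034 V=72.950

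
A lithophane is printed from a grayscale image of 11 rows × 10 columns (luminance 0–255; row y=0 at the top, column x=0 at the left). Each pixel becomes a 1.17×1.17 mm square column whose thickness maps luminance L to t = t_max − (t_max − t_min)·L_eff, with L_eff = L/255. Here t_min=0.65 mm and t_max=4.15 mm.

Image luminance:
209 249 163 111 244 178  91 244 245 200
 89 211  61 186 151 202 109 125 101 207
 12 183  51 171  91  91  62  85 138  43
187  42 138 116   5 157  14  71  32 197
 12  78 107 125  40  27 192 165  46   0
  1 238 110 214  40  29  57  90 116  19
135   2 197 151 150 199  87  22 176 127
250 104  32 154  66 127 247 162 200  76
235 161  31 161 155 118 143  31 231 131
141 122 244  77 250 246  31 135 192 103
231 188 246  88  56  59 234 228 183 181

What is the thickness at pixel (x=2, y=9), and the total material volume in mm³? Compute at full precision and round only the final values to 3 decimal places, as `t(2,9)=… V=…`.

t(2,9)=0.801 V=356.899

span = t_max - t_min = 4.15 - 0.65 = 3.500
L(2,9) = 244, L_eff = 244/255 = 0.956863
t(2,9) = 4.15 - 3.500·0.956863 = 0.801
Σt over all 11·10 pixels = 132967/510 ≈ 260.7196078
V = pitch²·Σt = 1.17²·132967/510 = 356.899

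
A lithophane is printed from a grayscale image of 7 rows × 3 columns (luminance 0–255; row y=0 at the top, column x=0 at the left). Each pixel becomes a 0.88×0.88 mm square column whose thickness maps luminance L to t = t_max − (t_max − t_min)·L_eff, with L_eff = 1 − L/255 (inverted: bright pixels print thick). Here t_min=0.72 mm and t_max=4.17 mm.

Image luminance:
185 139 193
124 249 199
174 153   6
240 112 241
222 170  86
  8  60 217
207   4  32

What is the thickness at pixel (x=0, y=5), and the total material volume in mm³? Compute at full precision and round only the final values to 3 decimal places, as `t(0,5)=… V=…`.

t(0,5)=0.828 V=43.360

span = t_max - t_min = 4.17 - 0.72 = 3.450
L(0,5) = 8, L_eff = 1 - 8/255 = 0.968627 (inverted)
t(0,5) = 4.17 - 3.450·0.968627 = 0.828
Σt over all 7·3 pixels = 95187/1700 ≈ 55.9923529
V = pitch²·Σt = 0.88²·95187/1700 = 43.360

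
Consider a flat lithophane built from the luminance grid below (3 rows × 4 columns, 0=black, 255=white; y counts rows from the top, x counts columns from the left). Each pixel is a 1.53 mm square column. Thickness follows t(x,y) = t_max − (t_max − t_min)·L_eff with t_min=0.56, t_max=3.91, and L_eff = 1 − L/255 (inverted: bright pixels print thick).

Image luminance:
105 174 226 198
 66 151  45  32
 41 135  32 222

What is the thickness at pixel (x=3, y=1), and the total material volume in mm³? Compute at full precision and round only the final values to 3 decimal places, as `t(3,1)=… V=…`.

span = t_max - t_min = 3.91 - 0.56 = 3.350
L(3,1) = 32, L_eff = 1 - 32/255 = 0.874510 (inverted)
t(3,1) = 3.91 - 3.350·0.874510 = 0.980
Σt over all 3·4 pixels = 129881/5100 ≈ 25.4668627
V = pitch²·Σt = 1.53²·129881/5100 = 59.615

t(3,1)=0.980 V=59.615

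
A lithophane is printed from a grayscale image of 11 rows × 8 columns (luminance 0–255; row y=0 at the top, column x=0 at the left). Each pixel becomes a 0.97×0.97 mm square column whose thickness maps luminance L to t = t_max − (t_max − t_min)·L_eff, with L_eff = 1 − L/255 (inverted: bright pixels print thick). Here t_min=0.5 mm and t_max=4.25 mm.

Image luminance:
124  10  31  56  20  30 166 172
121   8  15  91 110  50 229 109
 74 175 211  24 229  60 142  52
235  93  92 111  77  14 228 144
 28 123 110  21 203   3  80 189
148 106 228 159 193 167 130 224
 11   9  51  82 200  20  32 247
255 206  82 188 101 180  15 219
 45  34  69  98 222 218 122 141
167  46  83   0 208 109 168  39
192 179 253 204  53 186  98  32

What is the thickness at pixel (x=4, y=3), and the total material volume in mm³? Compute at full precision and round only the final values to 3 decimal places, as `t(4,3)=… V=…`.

t(4,3)=1.632 V=183.628

span = t_max - t_min = 4.25 - 0.5 = 3.750
L(4,3) = 77, L_eff = 1 - 77/255 = 0.698039 (inverted)
t(4,3) = 4.25 - 3.750·0.698039 = 1.632
Σt over all 11·8 pixels = 13271/68 ≈ 195.1617647
V = pitch²·Σt = 0.97²·13271/68 = 183.628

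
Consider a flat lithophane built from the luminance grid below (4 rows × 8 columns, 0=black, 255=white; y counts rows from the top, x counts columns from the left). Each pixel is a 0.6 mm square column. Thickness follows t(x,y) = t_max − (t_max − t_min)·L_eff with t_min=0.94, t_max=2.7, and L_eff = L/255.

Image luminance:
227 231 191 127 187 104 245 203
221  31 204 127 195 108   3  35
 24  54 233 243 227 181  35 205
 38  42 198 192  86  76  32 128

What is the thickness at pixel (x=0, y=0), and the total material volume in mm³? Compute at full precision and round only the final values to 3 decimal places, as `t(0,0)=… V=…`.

span = t_max - t_min = 2.7 - 0.94 = 1.760
L(0,0) = 227, L_eff = 227/255 = 0.890196
t(0,0) = 2.7 - 1.760·0.890196 = 1.133
Σt over all 4·8 pixels = 355748/6375 ≈ 55.8036078
V = pitch²·Σt = 0.6²·355748/6375 = 20.089

t(0,0)=1.133 V=20.089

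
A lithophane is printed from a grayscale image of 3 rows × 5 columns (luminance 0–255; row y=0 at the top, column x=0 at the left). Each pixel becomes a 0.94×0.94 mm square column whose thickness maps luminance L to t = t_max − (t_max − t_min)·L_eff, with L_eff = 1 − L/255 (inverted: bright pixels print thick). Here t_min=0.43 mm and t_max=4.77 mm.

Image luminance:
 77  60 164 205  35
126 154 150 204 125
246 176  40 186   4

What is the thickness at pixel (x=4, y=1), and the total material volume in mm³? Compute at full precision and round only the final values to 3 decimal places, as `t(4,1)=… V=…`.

t(4,1)=2.557 V=35.054

span = t_max - t_min = 4.77 - 0.43 = 4.340
L(4,1) = 125, L_eff = 1 - 125/255 = 0.509804 (inverted)
t(4,1) = 4.77 - 4.340·0.509804 = 2.557
Σt over all 3·5 pixels = 1011643/25500 ≈ 39.6722745
V = pitch²·Σt = 0.94²·1011643/25500 = 35.054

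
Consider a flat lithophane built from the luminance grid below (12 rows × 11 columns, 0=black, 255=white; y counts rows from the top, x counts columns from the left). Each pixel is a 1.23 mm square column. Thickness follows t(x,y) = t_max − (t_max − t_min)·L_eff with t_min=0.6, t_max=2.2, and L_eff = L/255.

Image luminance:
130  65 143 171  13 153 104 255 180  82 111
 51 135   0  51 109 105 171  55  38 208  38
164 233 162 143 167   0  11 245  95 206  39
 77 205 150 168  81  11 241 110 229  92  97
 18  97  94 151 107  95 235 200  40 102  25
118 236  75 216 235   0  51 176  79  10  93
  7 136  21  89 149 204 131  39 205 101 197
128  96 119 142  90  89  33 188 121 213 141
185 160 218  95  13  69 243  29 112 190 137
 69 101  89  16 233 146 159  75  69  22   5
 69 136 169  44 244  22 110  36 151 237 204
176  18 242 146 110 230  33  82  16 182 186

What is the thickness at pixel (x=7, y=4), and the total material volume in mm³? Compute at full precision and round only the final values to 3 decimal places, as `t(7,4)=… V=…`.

span = t_max - t_min = 2.2 - 0.6 = 1.600
L(7,4) = 200, L_eff = 200/255 = 0.784314
t(7,4) = 2.2 - 1.600·0.784314 = 0.945
Σt over all 12·11 pixels = 244948/1275 ≈ 192.1160784
V = pitch²·Σt = 1.23²·244948/1275 = 290.652

t(7,4)=0.945 V=290.652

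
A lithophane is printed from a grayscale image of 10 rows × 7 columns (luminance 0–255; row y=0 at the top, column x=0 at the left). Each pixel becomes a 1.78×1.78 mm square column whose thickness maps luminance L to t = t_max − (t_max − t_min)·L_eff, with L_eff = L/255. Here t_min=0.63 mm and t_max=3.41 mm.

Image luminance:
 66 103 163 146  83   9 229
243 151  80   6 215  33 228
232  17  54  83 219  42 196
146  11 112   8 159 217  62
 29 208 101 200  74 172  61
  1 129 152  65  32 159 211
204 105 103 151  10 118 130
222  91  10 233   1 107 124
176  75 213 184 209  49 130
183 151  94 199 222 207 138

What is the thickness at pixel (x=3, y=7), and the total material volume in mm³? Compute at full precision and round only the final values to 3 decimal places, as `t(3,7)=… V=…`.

span = t_max - t_min = 3.41 - 0.63 = 2.780
L(3,7) = 233, L_eff = 233/255 = 0.913725
t(3,7) = 3.41 - 2.780·0.913725 = 0.870
Σt over all 10·7 pixels = 1827731/12750 ≈ 143.3514510
V = pitch²·Σt = 1.78²·1827731/12750 = 454.195

t(3,7)=0.870 V=454.195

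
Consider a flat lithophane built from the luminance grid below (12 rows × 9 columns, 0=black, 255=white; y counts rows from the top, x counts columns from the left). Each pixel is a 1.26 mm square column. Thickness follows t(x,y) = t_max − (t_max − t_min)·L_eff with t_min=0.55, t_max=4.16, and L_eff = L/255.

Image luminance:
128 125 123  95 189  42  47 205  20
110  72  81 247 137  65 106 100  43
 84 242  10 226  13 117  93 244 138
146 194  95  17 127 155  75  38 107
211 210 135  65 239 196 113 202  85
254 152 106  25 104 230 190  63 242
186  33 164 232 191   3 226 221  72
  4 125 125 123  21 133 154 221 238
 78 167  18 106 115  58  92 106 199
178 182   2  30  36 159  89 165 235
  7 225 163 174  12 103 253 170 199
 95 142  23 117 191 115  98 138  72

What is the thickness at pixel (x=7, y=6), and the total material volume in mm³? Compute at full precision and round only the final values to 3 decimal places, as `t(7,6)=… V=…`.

span = t_max - t_min = 4.16 - 0.55 = 3.610
L(7,6) = 221, L_eff = 221/255 = 0.866667
t(7,6) = 4.16 - 3.610·0.866667 = 1.031
Σt over all 12·9 pixels = 1087443/4250 ≈ 255.8689412
V = pitch²·Σt = 1.26²·1087443/4250 = 406.218

t(7,6)=1.031 V=406.218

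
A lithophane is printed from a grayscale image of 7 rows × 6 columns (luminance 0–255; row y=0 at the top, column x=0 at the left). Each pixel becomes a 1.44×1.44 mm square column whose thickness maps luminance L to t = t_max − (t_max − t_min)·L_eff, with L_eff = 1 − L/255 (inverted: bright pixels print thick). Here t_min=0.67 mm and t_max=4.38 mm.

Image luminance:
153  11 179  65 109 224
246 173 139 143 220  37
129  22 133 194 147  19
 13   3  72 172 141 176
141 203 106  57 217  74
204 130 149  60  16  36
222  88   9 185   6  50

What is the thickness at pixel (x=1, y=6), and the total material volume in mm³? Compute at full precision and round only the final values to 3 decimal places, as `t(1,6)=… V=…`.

t(1,6)=1.950 V=205.364

span = t_max - t_min = 4.38 - 0.67 = 3.710
L(1,6) = 88, L_eff = 1 - 88/255 = 0.654902 (inverted)
t(1,6) = 4.38 - 3.710·0.654902 = 1.950
Σt over all 7·6 pixels = 2525453/25500 ≈ 99.0373725
V = pitch²·Σt = 1.44²·2525453/25500 = 205.364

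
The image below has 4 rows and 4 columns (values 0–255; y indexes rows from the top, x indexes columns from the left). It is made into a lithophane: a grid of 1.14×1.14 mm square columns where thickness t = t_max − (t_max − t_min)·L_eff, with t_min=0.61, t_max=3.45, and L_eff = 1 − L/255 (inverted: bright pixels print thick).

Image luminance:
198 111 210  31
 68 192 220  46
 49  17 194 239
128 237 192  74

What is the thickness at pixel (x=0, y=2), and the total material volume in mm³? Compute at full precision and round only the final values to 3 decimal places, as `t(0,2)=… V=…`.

t(0,2)=1.156 V=44.614

span = t_max - t_min = 3.45 - 0.61 = 2.840
L(0,2) = 49, L_eff = 1 - 49/255 = 0.807843 (inverted)
t(0,2) = 3.45 - 2.840·0.807843 = 1.156
Σt over all 4·4 pixels = 218846/6375 ≈ 34.3287843
V = pitch²·Σt = 1.14²·218846/6375 = 44.614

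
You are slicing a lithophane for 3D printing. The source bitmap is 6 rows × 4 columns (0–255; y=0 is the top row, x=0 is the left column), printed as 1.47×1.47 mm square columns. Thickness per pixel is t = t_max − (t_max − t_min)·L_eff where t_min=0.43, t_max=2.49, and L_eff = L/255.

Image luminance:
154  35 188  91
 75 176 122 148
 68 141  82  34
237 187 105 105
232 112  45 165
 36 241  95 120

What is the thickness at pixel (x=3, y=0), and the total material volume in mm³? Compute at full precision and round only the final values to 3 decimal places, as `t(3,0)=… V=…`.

t(3,0)=1.755 V=76.870

span = t_max - t_min = 2.49 - 0.43 = 2.060
L(3,0) = 91, L_eff = 91/255 = 0.356863
t(3,0) = 2.49 - 2.060·0.356863 = 1.755
Σt over all 6·4 pixels = 75593/2125 ≈ 35.5731765
V = pitch²·Σt = 1.47²·75593/2125 = 76.870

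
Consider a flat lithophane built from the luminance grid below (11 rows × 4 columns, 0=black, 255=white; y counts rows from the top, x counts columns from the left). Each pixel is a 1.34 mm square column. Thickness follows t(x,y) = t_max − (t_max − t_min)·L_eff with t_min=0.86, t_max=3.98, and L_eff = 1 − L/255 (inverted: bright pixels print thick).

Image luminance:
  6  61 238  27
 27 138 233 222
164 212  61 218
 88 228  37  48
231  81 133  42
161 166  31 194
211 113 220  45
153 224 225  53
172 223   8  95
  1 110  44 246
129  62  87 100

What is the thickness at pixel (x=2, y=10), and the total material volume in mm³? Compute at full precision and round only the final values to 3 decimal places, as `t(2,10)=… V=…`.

span = t_max - t_min = 3.98 - 0.86 = 3.120
L(2,10) = 87, L_eff = 1 - 87/255 = 0.658824 (inverted)
t(2,10) = 3.98 - 3.120·0.658824 = 1.924
Σt over all 11·4 pixels = 225178/2125 ≈ 105.9661176
V = pitch²·Σt = 1.34²·225178/2125 = 190.273

t(2,10)=1.924 V=190.273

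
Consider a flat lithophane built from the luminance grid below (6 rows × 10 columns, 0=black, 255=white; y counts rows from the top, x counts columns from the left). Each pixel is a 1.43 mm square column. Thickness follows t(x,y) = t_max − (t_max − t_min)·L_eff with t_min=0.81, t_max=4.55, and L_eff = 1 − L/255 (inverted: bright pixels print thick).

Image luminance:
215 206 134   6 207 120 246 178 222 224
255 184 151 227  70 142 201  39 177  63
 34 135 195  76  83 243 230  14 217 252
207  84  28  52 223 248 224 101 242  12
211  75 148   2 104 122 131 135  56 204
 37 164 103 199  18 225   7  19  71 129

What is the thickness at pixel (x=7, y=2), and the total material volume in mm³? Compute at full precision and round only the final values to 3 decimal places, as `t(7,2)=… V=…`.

t(7,2)=1.015 V=349.124

span = t_max - t_min = 4.55 - 0.81 = 3.740
L(7,2) = 14, L_eff = 1 - 14/255 = 0.945098 (inverted)
t(7,2) = 4.55 - 3.740·0.945098 = 1.015
Σt over all 6·10 pixels = 128047/750 ≈ 170.7293333
V = pitch²·Σt = 1.43²·128047/750 = 349.124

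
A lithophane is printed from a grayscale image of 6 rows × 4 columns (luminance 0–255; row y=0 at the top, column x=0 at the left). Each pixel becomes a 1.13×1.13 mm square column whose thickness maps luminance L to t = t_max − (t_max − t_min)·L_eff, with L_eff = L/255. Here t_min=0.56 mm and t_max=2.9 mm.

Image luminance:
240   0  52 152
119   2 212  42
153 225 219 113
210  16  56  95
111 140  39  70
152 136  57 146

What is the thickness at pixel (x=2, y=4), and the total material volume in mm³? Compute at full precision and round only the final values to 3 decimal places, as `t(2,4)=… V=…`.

span = t_max - t_min = 2.9 - 0.56 = 2.340
L(2,4) = 39, L_eff = 39/255 = 0.152941
t(2,4) = 2.9 - 2.340·0.152941 = 2.542
Σt over all 6·4 pixels = 188277/4250 ≈ 44.3004706
V = pitch²·Σt = 1.13²·188277/4250 = 56.567

t(2,4)=2.542 V=56.567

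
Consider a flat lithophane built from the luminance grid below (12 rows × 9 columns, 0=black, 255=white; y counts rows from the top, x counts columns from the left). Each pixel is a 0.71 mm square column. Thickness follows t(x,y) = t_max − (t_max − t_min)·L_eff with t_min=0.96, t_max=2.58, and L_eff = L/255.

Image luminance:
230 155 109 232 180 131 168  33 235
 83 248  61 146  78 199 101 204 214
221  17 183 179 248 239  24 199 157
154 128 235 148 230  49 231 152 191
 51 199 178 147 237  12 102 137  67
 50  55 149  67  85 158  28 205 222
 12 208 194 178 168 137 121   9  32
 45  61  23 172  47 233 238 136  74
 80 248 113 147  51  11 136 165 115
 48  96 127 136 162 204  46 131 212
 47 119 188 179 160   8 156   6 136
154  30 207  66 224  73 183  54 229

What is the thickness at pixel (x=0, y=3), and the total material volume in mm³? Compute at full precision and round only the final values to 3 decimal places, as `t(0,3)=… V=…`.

span = t_max - t_min = 2.58 - 0.96 = 1.620
L(0,3) = 154, L_eff = 154/255 = 0.603922
t(0,3) = 2.58 - 1.620·0.603922 = 1.602
Σt over all 12·9 pixels = 396684/2125 ≈ 186.6748235
V = pitch²·Σt = 0.71²·396684/2125 = 94.103

t(0,3)=1.602 V=94.103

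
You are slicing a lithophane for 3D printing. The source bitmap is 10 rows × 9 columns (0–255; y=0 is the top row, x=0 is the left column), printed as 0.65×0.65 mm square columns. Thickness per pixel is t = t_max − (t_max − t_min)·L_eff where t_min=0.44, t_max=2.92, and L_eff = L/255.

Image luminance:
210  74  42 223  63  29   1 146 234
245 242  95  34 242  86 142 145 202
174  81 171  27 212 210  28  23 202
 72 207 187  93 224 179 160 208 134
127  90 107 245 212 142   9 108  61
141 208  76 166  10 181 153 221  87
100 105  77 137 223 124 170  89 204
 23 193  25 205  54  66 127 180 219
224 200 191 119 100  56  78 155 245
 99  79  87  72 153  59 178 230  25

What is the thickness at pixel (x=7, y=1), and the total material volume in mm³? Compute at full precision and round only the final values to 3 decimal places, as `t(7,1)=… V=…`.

t(7,1)=1.510 V=61.470

span = t_max - t_min = 2.92 - 0.44 = 2.480
L(7,1) = 145, L_eff = 145/255 = 0.568627
t(7,1) = 2.92 - 2.480·0.568627 = 1.510
Σt over all 10·9 pixels = 927506/6375 ≈ 145.4911373
V = pitch²·Σt = 0.65²·927506/6375 = 61.470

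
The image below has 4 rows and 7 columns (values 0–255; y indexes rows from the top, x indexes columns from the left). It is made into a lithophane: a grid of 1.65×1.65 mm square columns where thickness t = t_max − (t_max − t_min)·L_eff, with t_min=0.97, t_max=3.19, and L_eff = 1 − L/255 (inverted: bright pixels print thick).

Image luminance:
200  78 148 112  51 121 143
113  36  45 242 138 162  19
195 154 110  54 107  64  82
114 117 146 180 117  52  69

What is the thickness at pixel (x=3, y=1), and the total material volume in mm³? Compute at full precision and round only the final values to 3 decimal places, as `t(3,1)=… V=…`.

span = t_max - t_min = 3.19 - 0.97 = 2.220
L(3,1) = 242, L_eff = 1 - 242/255 = 0.050980 (inverted)
t(3,1) = 3.19 - 2.220·0.050980 = 3.077
Σt over all 4·7 pixels = 232683/4250 ≈ 54.7489412
V = pitch²·Σt = 1.65²·232683/4250 = 149.054

t(3,1)=3.077 V=149.054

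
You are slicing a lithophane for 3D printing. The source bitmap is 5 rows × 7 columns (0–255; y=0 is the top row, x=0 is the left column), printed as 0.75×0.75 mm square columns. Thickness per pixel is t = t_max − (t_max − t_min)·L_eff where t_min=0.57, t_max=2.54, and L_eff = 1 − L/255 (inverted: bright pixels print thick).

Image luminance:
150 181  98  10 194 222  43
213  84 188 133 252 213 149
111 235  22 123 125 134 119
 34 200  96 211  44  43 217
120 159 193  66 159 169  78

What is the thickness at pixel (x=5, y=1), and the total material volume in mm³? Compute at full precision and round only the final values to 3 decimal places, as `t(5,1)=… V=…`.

t(5,1)=2.216 V=32.029

span = t_max - t_min = 2.54 - 0.57 = 1.970
L(5,1) = 213, L_eff = 1 - 213/255 = 0.164706 (inverted)
t(5,1) = 2.54 - 1.970·0.164706 = 2.216
Σt over all 5·7 pixels = 483987/8500 ≈ 56.9396471
V = pitch²·Σt = 0.75²·483987/8500 = 32.029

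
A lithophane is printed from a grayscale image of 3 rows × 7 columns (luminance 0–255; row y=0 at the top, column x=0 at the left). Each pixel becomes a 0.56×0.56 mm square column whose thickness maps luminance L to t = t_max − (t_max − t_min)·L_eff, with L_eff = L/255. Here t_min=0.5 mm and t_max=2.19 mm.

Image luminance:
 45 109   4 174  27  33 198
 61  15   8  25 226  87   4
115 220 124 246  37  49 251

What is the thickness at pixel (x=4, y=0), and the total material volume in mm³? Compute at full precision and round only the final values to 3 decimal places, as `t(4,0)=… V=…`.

t(4,0)=2.011 V=10.145

span = t_max - t_min = 2.19 - 0.5 = 1.690
L(4,0) = 27, L_eff = 27/255 = 0.105882
t(4,0) = 2.19 - 1.690·0.105882 = 2.011
Σt over all 3·7 pixels = 274981/8500 ≈ 32.3507059
V = pitch²·Σt = 0.56²·274981/8500 = 10.145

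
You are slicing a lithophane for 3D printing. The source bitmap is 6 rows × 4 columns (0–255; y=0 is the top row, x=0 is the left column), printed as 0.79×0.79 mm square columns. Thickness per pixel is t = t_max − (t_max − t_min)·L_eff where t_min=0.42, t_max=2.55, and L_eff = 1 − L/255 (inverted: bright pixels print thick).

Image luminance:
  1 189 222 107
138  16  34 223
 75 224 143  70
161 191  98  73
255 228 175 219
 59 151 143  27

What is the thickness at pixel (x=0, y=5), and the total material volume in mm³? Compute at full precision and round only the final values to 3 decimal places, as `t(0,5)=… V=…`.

span = t_max - t_min = 2.55 - 0.42 = 2.130
L(0,5) = 59, L_eff = 1 - 59/255 = 0.768627 (inverted)
t(0,5) = 2.55 - 2.130·0.768627 = 0.913
Σt over all 6·4 pixels = 157221/4250 ≈ 36.9931765
V = pitch²·Σt = 0.79²·157221/4250 = 23.087

t(0,5)=0.913 V=23.087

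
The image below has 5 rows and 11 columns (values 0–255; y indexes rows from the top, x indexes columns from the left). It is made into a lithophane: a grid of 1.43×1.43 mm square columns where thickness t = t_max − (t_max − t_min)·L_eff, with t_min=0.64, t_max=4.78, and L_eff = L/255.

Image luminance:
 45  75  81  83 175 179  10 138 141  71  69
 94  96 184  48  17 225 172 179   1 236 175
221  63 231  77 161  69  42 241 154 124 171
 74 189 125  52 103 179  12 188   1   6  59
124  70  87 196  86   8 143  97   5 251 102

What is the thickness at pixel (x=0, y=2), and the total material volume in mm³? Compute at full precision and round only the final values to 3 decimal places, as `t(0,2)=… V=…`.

t(0,2)=1.192 V=331.601

span = t_max - t_min = 4.78 - 0.64 = 4.140
L(0,2) = 221, L_eff = 221/255 = 0.866667
t(0,2) = 4.78 - 4.140·0.866667 = 1.192
Σt over all 5·11 pixels = 162.16
V = pitch²·Σt = 1.43²·162.16 = 331.601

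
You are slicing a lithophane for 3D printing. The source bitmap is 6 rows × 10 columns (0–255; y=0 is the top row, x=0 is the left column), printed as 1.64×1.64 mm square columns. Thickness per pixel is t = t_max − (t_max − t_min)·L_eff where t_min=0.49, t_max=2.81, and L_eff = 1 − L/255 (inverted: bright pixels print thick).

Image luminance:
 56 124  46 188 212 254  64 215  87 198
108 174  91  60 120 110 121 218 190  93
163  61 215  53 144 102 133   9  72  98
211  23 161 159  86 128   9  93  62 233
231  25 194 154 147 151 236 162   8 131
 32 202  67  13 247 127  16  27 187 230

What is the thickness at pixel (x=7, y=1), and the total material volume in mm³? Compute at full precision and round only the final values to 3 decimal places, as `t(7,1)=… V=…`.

span = t_max - t_min = 2.81 - 0.49 = 2.320
L(7,1) = 218, L_eff = 1 - 218/255 = 0.145098 (inverted)
t(7,1) = 2.81 - 2.320·0.145098 = 2.473
Σt over all 6·10 pixels = 36719/375 ≈ 97.9173333
V = pitch²·Σt = 1.64²·36719/375 = 263.358

t(7,1)=2.473 V=263.358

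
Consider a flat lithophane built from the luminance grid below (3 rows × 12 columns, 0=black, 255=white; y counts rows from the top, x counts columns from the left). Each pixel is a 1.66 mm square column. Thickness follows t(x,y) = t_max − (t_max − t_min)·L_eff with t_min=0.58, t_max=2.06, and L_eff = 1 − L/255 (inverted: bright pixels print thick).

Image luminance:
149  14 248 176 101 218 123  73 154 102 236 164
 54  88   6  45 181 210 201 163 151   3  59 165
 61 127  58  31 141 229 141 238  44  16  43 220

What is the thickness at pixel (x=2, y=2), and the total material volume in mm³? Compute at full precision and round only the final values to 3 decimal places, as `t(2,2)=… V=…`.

t(2,2)=0.917 V=128.435

span = t_max - t_min = 2.06 - 0.58 = 1.480
L(2,2) = 58, L_eff = 1 - 58/255 = 0.772549 (inverted)
t(2,2) = 2.06 - 1.480·0.772549 = 0.917
Σt over all 3·12 pixels = 297131/6375 ≈ 46.6087843
V = pitch²·Σt = 1.66²·297131/6375 = 128.435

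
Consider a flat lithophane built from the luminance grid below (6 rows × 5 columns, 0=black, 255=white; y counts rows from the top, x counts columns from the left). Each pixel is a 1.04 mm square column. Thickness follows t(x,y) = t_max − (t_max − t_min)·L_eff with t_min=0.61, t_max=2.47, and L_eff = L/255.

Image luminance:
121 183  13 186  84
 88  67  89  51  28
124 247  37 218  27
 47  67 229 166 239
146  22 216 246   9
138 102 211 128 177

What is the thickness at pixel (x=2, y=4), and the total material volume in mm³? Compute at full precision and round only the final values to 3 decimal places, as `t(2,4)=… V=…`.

t(2,4)=0.894 V=50.909

span = t_max - t_min = 2.47 - 0.61 = 1.860
L(2,4) = 216, L_eff = 216/255 = 0.847059
t(2,4) = 2.47 - 1.860·0.847059 = 0.894
Σt over all 6·5 pixels = 47.068
V = pitch²·Σt = 1.04²·47.068 = 50.909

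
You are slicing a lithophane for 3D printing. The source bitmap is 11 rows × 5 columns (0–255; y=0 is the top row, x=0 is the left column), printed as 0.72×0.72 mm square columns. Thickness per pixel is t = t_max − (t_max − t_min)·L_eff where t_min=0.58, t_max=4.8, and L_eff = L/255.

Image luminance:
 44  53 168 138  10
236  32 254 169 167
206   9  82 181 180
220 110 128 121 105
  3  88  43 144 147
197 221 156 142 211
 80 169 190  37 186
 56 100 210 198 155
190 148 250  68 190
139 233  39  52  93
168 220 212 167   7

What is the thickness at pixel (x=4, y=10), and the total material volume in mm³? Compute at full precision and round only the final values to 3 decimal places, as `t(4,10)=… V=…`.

span = t_max - t_min = 4.8 - 0.58 = 4.220
L(4,10) = 7, L_eff = 7/255 = 0.027451
t(4,10) = 4.8 - 4.220·0.027451 = 4.684
Σt over all 11·5 pixels = 889429/6375 ≈ 139.5182745
V = pitch²·Σt = 0.72²·889429/6375 = 72.326

t(4,10)=4.684 V=72.326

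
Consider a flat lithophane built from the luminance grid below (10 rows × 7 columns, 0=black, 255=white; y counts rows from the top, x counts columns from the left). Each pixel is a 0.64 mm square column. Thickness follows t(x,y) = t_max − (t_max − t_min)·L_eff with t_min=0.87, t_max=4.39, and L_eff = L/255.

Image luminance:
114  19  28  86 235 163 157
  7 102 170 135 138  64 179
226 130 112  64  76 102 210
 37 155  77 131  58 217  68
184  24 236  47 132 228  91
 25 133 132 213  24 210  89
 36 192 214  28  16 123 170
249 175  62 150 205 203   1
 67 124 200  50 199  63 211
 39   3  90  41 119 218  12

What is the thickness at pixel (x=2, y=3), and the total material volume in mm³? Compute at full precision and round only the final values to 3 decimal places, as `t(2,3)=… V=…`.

t(2,3)=3.327 V=79.009

span = t_max - t_min = 4.39 - 0.87 = 3.520
L(2,3) = 77, L_eff = 77/255 = 0.301961
t(2,3) = 4.39 - 3.520·0.301961 = 3.327
Σt over all 10·7 pixels = 2459387/12750 ≈ 192.8930980
V = pitch²·Σt = 0.64²·2459387/12750 = 79.009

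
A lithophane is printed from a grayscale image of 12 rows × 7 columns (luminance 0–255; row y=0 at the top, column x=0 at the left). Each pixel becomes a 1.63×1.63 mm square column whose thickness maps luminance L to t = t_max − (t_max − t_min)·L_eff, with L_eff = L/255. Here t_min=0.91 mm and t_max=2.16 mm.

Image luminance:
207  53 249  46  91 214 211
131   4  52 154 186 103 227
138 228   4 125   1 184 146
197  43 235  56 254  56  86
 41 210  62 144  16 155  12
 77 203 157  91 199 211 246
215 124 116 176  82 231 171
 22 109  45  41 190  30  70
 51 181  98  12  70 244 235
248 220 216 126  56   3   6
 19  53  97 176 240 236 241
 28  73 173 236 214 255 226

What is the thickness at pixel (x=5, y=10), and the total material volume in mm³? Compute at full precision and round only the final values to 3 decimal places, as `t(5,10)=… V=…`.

t(5,10)=1.003 V=336.720

span = t_max - t_min = 2.16 - 0.91 = 1.250
L(5,10) = 236, L_eff = 236/255 = 0.925490
t(5,10) = 2.16 - 1.250·0.925490 = 1.003
Σt over all 12·7 pixels = 53862/425 ≈ 126.7341176
V = pitch²·Σt = 1.63²·53862/425 = 336.720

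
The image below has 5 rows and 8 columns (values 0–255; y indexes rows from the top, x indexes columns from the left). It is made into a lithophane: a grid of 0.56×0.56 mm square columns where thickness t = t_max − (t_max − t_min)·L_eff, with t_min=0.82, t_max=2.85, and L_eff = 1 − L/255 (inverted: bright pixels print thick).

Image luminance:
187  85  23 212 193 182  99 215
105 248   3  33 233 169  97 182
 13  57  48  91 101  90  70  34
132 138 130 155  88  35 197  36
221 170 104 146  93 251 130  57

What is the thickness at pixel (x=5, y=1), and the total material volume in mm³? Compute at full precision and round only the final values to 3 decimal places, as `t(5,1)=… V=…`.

span = t_max - t_min = 2.85 - 0.82 = 2.030
L(5,1) = 169, L_eff = 1 - 169/255 = 0.337255 (inverted)
t(5,1) = 2.85 - 2.030·0.337255 = 2.165
Σt over all 5·8 pixels = 1821559/25500 ≈ 71.4336863
V = pitch²·Σt = 0.56²·1821559/25500 = 22.402

t(5,1)=2.165 V=22.402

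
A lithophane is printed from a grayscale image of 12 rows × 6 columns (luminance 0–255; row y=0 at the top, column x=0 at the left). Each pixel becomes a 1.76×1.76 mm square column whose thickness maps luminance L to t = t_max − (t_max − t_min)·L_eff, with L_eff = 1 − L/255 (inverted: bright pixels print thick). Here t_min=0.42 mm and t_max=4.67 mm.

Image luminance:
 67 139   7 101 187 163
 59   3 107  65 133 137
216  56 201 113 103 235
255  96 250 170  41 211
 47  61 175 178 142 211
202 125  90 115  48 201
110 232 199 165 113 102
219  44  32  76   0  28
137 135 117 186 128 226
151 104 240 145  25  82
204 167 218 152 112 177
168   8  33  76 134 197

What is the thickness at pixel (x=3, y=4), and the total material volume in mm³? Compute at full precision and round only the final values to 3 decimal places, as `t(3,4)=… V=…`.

t(3,4)=3.387 V=576.484

span = t_max - t_min = 4.67 - 0.42 = 4.250
L(3,4) = 178, L_eff = 1 - 178/255 = 0.301961 (inverted)
t(3,4) = 4.67 - 4.250·0.301961 = 3.387
Σt over all 12·6 pixels = 13958/75 ≈ 186.1066667
V = pitch²·Σt = 1.76²·13958/75 = 576.484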